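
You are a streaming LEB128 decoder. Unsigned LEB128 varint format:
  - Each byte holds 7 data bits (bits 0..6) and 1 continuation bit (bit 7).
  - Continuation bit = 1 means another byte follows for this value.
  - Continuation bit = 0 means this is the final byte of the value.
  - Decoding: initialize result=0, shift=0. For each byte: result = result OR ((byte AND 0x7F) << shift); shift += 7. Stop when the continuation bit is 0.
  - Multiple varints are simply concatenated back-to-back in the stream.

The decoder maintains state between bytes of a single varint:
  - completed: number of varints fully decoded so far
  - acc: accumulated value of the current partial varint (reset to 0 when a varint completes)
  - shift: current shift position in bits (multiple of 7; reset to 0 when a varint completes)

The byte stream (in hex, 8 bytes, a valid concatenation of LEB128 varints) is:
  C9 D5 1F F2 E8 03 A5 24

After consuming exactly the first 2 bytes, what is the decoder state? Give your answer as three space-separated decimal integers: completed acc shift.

Answer: 0 10953 14

Derivation:
byte[0]=0xC9 cont=1 payload=0x49: acc |= 73<<0 -> completed=0 acc=73 shift=7
byte[1]=0xD5 cont=1 payload=0x55: acc |= 85<<7 -> completed=0 acc=10953 shift=14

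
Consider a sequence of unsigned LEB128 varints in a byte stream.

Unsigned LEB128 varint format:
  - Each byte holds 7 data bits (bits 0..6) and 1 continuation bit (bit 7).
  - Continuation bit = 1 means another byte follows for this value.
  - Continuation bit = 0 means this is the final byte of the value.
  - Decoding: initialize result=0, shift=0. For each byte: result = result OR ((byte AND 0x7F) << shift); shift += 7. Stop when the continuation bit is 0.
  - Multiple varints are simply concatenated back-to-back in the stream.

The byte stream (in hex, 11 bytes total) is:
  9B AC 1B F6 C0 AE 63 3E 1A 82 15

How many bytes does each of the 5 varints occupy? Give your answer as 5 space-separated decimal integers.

  byte[0]=0x9B cont=1 payload=0x1B=27: acc |= 27<<0 -> acc=27 shift=7
  byte[1]=0xAC cont=1 payload=0x2C=44: acc |= 44<<7 -> acc=5659 shift=14
  byte[2]=0x1B cont=0 payload=0x1B=27: acc |= 27<<14 -> acc=448027 shift=21 [end]
Varint 1: bytes[0:3] = 9B AC 1B -> value 448027 (3 byte(s))
  byte[3]=0xF6 cont=1 payload=0x76=118: acc |= 118<<0 -> acc=118 shift=7
  byte[4]=0xC0 cont=1 payload=0x40=64: acc |= 64<<7 -> acc=8310 shift=14
  byte[5]=0xAE cont=1 payload=0x2E=46: acc |= 46<<14 -> acc=761974 shift=21
  byte[6]=0x63 cont=0 payload=0x63=99: acc |= 99<<21 -> acc=208380022 shift=28 [end]
Varint 2: bytes[3:7] = F6 C0 AE 63 -> value 208380022 (4 byte(s))
  byte[7]=0x3E cont=0 payload=0x3E=62: acc |= 62<<0 -> acc=62 shift=7 [end]
Varint 3: bytes[7:8] = 3E -> value 62 (1 byte(s))
  byte[8]=0x1A cont=0 payload=0x1A=26: acc |= 26<<0 -> acc=26 shift=7 [end]
Varint 4: bytes[8:9] = 1A -> value 26 (1 byte(s))
  byte[9]=0x82 cont=1 payload=0x02=2: acc |= 2<<0 -> acc=2 shift=7
  byte[10]=0x15 cont=0 payload=0x15=21: acc |= 21<<7 -> acc=2690 shift=14 [end]
Varint 5: bytes[9:11] = 82 15 -> value 2690 (2 byte(s))

Answer: 3 4 1 1 2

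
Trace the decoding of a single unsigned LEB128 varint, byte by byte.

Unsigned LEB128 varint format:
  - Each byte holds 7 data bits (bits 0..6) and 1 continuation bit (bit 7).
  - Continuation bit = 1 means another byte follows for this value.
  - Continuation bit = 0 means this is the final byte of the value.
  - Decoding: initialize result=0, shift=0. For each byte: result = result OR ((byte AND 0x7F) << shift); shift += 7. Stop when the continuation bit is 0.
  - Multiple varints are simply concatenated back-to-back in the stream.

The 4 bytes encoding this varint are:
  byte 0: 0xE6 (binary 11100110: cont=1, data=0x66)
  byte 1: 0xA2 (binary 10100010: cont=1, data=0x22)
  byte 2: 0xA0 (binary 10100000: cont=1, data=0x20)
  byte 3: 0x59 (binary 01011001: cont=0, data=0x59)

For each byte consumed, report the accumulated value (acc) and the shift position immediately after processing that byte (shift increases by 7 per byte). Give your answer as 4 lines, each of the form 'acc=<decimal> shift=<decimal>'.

byte 0=0xE6: payload=0x66=102, contrib = 102<<0 = 102; acc -> 102, shift -> 7
byte 1=0xA2: payload=0x22=34, contrib = 34<<7 = 4352; acc -> 4454, shift -> 14
byte 2=0xA0: payload=0x20=32, contrib = 32<<14 = 524288; acc -> 528742, shift -> 21
byte 3=0x59: payload=0x59=89, contrib = 89<<21 = 186646528; acc -> 187175270, shift -> 28

Answer: acc=102 shift=7
acc=4454 shift=14
acc=528742 shift=21
acc=187175270 shift=28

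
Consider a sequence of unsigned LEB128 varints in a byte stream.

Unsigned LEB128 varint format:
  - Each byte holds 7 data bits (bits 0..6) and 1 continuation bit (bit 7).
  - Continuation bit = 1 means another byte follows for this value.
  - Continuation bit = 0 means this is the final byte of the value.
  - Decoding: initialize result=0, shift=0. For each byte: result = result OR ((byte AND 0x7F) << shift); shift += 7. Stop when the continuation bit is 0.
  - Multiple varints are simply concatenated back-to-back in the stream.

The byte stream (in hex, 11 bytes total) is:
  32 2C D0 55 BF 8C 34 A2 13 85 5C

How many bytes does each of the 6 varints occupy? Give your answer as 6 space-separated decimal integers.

Answer: 1 1 2 3 2 2

Derivation:
  byte[0]=0x32 cont=0 payload=0x32=50: acc |= 50<<0 -> acc=50 shift=7 [end]
Varint 1: bytes[0:1] = 32 -> value 50 (1 byte(s))
  byte[1]=0x2C cont=0 payload=0x2C=44: acc |= 44<<0 -> acc=44 shift=7 [end]
Varint 2: bytes[1:2] = 2C -> value 44 (1 byte(s))
  byte[2]=0xD0 cont=1 payload=0x50=80: acc |= 80<<0 -> acc=80 shift=7
  byte[3]=0x55 cont=0 payload=0x55=85: acc |= 85<<7 -> acc=10960 shift=14 [end]
Varint 3: bytes[2:4] = D0 55 -> value 10960 (2 byte(s))
  byte[4]=0xBF cont=1 payload=0x3F=63: acc |= 63<<0 -> acc=63 shift=7
  byte[5]=0x8C cont=1 payload=0x0C=12: acc |= 12<<7 -> acc=1599 shift=14
  byte[6]=0x34 cont=0 payload=0x34=52: acc |= 52<<14 -> acc=853567 shift=21 [end]
Varint 4: bytes[4:7] = BF 8C 34 -> value 853567 (3 byte(s))
  byte[7]=0xA2 cont=1 payload=0x22=34: acc |= 34<<0 -> acc=34 shift=7
  byte[8]=0x13 cont=0 payload=0x13=19: acc |= 19<<7 -> acc=2466 shift=14 [end]
Varint 5: bytes[7:9] = A2 13 -> value 2466 (2 byte(s))
  byte[9]=0x85 cont=1 payload=0x05=5: acc |= 5<<0 -> acc=5 shift=7
  byte[10]=0x5C cont=0 payload=0x5C=92: acc |= 92<<7 -> acc=11781 shift=14 [end]
Varint 6: bytes[9:11] = 85 5C -> value 11781 (2 byte(s))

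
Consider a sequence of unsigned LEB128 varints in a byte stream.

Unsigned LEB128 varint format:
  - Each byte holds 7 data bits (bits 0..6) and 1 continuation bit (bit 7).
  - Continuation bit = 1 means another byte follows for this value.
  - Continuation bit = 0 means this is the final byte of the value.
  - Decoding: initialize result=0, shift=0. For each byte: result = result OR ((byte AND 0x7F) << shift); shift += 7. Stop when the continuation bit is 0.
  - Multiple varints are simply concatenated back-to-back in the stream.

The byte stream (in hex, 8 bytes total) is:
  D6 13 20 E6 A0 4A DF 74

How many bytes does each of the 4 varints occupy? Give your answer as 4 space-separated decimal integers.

Answer: 2 1 3 2

Derivation:
  byte[0]=0xD6 cont=1 payload=0x56=86: acc |= 86<<0 -> acc=86 shift=7
  byte[1]=0x13 cont=0 payload=0x13=19: acc |= 19<<7 -> acc=2518 shift=14 [end]
Varint 1: bytes[0:2] = D6 13 -> value 2518 (2 byte(s))
  byte[2]=0x20 cont=0 payload=0x20=32: acc |= 32<<0 -> acc=32 shift=7 [end]
Varint 2: bytes[2:3] = 20 -> value 32 (1 byte(s))
  byte[3]=0xE6 cont=1 payload=0x66=102: acc |= 102<<0 -> acc=102 shift=7
  byte[4]=0xA0 cont=1 payload=0x20=32: acc |= 32<<7 -> acc=4198 shift=14
  byte[5]=0x4A cont=0 payload=0x4A=74: acc |= 74<<14 -> acc=1216614 shift=21 [end]
Varint 3: bytes[3:6] = E6 A0 4A -> value 1216614 (3 byte(s))
  byte[6]=0xDF cont=1 payload=0x5F=95: acc |= 95<<0 -> acc=95 shift=7
  byte[7]=0x74 cont=0 payload=0x74=116: acc |= 116<<7 -> acc=14943 shift=14 [end]
Varint 4: bytes[6:8] = DF 74 -> value 14943 (2 byte(s))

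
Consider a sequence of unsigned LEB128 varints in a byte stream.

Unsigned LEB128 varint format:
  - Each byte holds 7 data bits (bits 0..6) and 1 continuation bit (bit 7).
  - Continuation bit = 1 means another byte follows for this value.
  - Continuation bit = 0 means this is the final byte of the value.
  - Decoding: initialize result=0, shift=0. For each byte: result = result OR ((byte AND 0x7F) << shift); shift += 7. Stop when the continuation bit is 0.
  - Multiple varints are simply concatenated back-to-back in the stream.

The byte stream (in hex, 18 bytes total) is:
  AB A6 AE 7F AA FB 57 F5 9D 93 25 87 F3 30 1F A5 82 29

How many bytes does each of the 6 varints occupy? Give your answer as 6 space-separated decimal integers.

Answer: 4 3 4 3 1 3

Derivation:
  byte[0]=0xAB cont=1 payload=0x2B=43: acc |= 43<<0 -> acc=43 shift=7
  byte[1]=0xA6 cont=1 payload=0x26=38: acc |= 38<<7 -> acc=4907 shift=14
  byte[2]=0xAE cont=1 payload=0x2E=46: acc |= 46<<14 -> acc=758571 shift=21
  byte[3]=0x7F cont=0 payload=0x7F=127: acc |= 127<<21 -> acc=267096875 shift=28 [end]
Varint 1: bytes[0:4] = AB A6 AE 7F -> value 267096875 (4 byte(s))
  byte[4]=0xAA cont=1 payload=0x2A=42: acc |= 42<<0 -> acc=42 shift=7
  byte[5]=0xFB cont=1 payload=0x7B=123: acc |= 123<<7 -> acc=15786 shift=14
  byte[6]=0x57 cont=0 payload=0x57=87: acc |= 87<<14 -> acc=1441194 shift=21 [end]
Varint 2: bytes[4:7] = AA FB 57 -> value 1441194 (3 byte(s))
  byte[7]=0xF5 cont=1 payload=0x75=117: acc |= 117<<0 -> acc=117 shift=7
  byte[8]=0x9D cont=1 payload=0x1D=29: acc |= 29<<7 -> acc=3829 shift=14
  byte[9]=0x93 cont=1 payload=0x13=19: acc |= 19<<14 -> acc=315125 shift=21
  byte[10]=0x25 cont=0 payload=0x25=37: acc |= 37<<21 -> acc=77909749 shift=28 [end]
Varint 3: bytes[7:11] = F5 9D 93 25 -> value 77909749 (4 byte(s))
  byte[11]=0x87 cont=1 payload=0x07=7: acc |= 7<<0 -> acc=7 shift=7
  byte[12]=0xF3 cont=1 payload=0x73=115: acc |= 115<<7 -> acc=14727 shift=14
  byte[13]=0x30 cont=0 payload=0x30=48: acc |= 48<<14 -> acc=801159 shift=21 [end]
Varint 4: bytes[11:14] = 87 F3 30 -> value 801159 (3 byte(s))
  byte[14]=0x1F cont=0 payload=0x1F=31: acc |= 31<<0 -> acc=31 shift=7 [end]
Varint 5: bytes[14:15] = 1F -> value 31 (1 byte(s))
  byte[15]=0xA5 cont=1 payload=0x25=37: acc |= 37<<0 -> acc=37 shift=7
  byte[16]=0x82 cont=1 payload=0x02=2: acc |= 2<<7 -> acc=293 shift=14
  byte[17]=0x29 cont=0 payload=0x29=41: acc |= 41<<14 -> acc=672037 shift=21 [end]
Varint 6: bytes[15:18] = A5 82 29 -> value 672037 (3 byte(s))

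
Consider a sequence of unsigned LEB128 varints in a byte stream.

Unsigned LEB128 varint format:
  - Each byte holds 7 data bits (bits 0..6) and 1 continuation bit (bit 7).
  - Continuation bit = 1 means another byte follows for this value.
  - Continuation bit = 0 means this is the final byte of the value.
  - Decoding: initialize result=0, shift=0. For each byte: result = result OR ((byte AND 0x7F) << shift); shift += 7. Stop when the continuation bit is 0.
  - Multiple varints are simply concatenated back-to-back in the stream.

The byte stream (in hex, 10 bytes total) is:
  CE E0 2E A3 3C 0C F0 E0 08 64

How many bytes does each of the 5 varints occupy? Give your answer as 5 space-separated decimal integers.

Answer: 3 2 1 3 1

Derivation:
  byte[0]=0xCE cont=1 payload=0x4E=78: acc |= 78<<0 -> acc=78 shift=7
  byte[1]=0xE0 cont=1 payload=0x60=96: acc |= 96<<7 -> acc=12366 shift=14
  byte[2]=0x2E cont=0 payload=0x2E=46: acc |= 46<<14 -> acc=766030 shift=21 [end]
Varint 1: bytes[0:3] = CE E0 2E -> value 766030 (3 byte(s))
  byte[3]=0xA3 cont=1 payload=0x23=35: acc |= 35<<0 -> acc=35 shift=7
  byte[4]=0x3C cont=0 payload=0x3C=60: acc |= 60<<7 -> acc=7715 shift=14 [end]
Varint 2: bytes[3:5] = A3 3C -> value 7715 (2 byte(s))
  byte[5]=0x0C cont=0 payload=0x0C=12: acc |= 12<<0 -> acc=12 shift=7 [end]
Varint 3: bytes[5:6] = 0C -> value 12 (1 byte(s))
  byte[6]=0xF0 cont=1 payload=0x70=112: acc |= 112<<0 -> acc=112 shift=7
  byte[7]=0xE0 cont=1 payload=0x60=96: acc |= 96<<7 -> acc=12400 shift=14
  byte[8]=0x08 cont=0 payload=0x08=8: acc |= 8<<14 -> acc=143472 shift=21 [end]
Varint 4: bytes[6:9] = F0 E0 08 -> value 143472 (3 byte(s))
  byte[9]=0x64 cont=0 payload=0x64=100: acc |= 100<<0 -> acc=100 shift=7 [end]
Varint 5: bytes[9:10] = 64 -> value 100 (1 byte(s))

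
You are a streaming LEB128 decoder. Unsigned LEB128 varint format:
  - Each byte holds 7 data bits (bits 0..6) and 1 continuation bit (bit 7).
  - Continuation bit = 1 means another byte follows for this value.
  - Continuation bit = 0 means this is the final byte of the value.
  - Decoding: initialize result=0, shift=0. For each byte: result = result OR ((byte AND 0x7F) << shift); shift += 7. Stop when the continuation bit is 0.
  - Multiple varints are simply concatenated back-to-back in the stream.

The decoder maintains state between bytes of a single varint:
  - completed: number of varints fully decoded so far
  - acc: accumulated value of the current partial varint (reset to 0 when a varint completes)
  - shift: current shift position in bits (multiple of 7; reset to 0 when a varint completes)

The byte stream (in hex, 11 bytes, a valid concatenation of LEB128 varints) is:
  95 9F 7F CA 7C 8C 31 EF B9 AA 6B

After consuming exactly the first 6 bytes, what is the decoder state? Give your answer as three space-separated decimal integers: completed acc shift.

Answer: 2 12 7

Derivation:
byte[0]=0x95 cont=1 payload=0x15: acc |= 21<<0 -> completed=0 acc=21 shift=7
byte[1]=0x9F cont=1 payload=0x1F: acc |= 31<<7 -> completed=0 acc=3989 shift=14
byte[2]=0x7F cont=0 payload=0x7F: varint #1 complete (value=2084757); reset -> completed=1 acc=0 shift=0
byte[3]=0xCA cont=1 payload=0x4A: acc |= 74<<0 -> completed=1 acc=74 shift=7
byte[4]=0x7C cont=0 payload=0x7C: varint #2 complete (value=15946); reset -> completed=2 acc=0 shift=0
byte[5]=0x8C cont=1 payload=0x0C: acc |= 12<<0 -> completed=2 acc=12 shift=7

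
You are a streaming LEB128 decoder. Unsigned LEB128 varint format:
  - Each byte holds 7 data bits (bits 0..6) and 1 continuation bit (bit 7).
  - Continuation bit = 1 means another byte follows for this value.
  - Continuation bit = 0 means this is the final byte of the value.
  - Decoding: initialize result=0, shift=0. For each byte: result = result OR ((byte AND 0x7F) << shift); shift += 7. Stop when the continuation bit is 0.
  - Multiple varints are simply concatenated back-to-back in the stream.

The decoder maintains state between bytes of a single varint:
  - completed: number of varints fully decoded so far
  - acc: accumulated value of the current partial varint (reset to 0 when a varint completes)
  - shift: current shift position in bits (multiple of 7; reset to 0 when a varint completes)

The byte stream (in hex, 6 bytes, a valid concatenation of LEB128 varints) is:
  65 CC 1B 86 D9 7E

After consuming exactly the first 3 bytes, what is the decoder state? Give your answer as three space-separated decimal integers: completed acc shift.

byte[0]=0x65 cont=0 payload=0x65: varint #1 complete (value=101); reset -> completed=1 acc=0 shift=0
byte[1]=0xCC cont=1 payload=0x4C: acc |= 76<<0 -> completed=1 acc=76 shift=7
byte[2]=0x1B cont=0 payload=0x1B: varint #2 complete (value=3532); reset -> completed=2 acc=0 shift=0

Answer: 2 0 0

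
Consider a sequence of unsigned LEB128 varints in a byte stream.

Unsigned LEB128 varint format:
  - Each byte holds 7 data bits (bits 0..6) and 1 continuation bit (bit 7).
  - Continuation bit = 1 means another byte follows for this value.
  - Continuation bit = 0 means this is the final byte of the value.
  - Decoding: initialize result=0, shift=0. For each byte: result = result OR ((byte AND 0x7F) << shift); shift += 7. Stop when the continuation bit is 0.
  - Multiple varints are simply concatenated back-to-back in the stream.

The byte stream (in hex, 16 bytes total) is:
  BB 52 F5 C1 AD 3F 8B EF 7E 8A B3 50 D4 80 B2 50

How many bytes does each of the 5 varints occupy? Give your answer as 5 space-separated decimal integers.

  byte[0]=0xBB cont=1 payload=0x3B=59: acc |= 59<<0 -> acc=59 shift=7
  byte[1]=0x52 cont=0 payload=0x52=82: acc |= 82<<7 -> acc=10555 shift=14 [end]
Varint 1: bytes[0:2] = BB 52 -> value 10555 (2 byte(s))
  byte[2]=0xF5 cont=1 payload=0x75=117: acc |= 117<<0 -> acc=117 shift=7
  byte[3]=0xC1 cont=1 payload=0x41=65: acc |= 65<<7 -> acc=8437 shift=14
  byte[4]=0xAD cont=1 payload=0x2D=45: acc |= 45<<14 -> acc=745717 shift=21
  byte[5]=0x3F cont=0 payload=0x3F=63: acc |= 63<<21 -> acc=132866293 shift=28 [end]
Varint 2: bytes[2:6] = F5 C1 AD 3F -> value 132866293 (4 byte(s))
  byte[6]=0x8B cont=1 payload=0x0B=11: acc |= 11<<0 -> acc=11 shift=7
  byte[7]=0xEF cont=1 payload=0x6F=111: acc |= 111<<7 -> acc=14219 shift=14
  byte[8]=0x7E cont=0 payload=0x7E=126: acc |= 126<<14 -> acc=2078603 shift=21 [end]
Varint 3: bytes[6:9] = 8B EF 7E -> value 2078603 (3 byte(s))
  byte[9]=0x8A cont=1 payload=0x0A=10: acc |= 10<<0 -> acc=10 shift=7
  byte[10]=0xB3 cont=1 payload=0x33=51: acc |= 51<<7 -> acc=6538 shift=14
  byte[11]=0x50 cont=0 payload=0x50=80: acc |= 80<<14 -> acc=1317258 shift=21 [end]
Varint 4: bytes[9:12] = 8A B3 50 -> value 1317258 (3 byte(s))
  byte[12]=0xD4 cont=1 payload=0x54=84: acc |= 84<<0 -> acc=84 shift=7
  byte[13]=0x80 cont=1 payload=0x00=0: acc |= 0<<7 -> acc=84 shift=14
  byte[14]=0xB2 cont=1 payload=0x32=50: acc |= 50<<14 -> acc=819284 shift=21
  byte[15]=0x50 cont=0 payload=0x50=80: acc |= 80<<21 -> acc=168591444 shift=28 [end]
Varint 5: bytes[12:16] = D4 80 B2 50 -> value 168591444 (4 byte(s))

Answer: 2 4 3 3 4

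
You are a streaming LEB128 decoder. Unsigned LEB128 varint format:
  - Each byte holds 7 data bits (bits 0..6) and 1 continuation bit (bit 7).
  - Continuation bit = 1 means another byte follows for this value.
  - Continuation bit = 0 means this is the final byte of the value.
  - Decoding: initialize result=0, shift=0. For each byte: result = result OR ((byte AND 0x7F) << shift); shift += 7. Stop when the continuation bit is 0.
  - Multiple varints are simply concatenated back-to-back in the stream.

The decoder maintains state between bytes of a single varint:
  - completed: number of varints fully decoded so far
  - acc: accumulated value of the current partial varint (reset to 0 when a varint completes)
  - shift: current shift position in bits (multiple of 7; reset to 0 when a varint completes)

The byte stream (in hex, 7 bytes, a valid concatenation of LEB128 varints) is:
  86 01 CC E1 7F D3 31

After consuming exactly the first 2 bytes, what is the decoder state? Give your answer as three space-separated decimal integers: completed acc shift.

Answer: 1 0 0

Derivation:
byte[0]=0x86 cont=1 payload=0x06: acc |= 6<<0 -> completed=0 acc=6 shift=7
byte[1]=0x01 cont=0 payload=0x01: varint #1 complete (value=134); reset -> completed=1 acc=0 shift=0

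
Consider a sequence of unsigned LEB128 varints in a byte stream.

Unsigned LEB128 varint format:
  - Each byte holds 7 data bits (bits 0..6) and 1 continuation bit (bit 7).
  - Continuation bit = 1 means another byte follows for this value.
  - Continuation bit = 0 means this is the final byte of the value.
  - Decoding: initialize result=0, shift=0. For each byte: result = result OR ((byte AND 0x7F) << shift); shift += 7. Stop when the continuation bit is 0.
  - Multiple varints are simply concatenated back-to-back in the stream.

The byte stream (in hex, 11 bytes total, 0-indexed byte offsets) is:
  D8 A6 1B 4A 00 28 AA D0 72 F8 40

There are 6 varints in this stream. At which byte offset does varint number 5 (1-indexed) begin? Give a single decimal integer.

  byte[0]=0xD8 cont=1 payload=0x58=88: acc |= 88<<0 -> acc=88 shift=7
  byte[1]=0xA6 cont=1 payload=0x26=38: acc |= 38<<7 -> acc=4952 shift=14
  byte[2]=0x1B cont=0 payload=0x1B=27: acc |= 27<<14 -> acc=447320 shift=21 [end]
Varint 1: bytes[0:3] = D8 A6 1B -> value 447320 (3 byte(s))
  byte[3]=0x4A cont=0 payload=0x4A=74: acc |= 74<<0 -> acc=74 shift=7 [end]
Varint 2: bytes[3:4] = 4A -> value 74 (1 byte(s))
  byte[4]=0x00 cont=0 payload=0x00=0: acc |= 0<<0 -> acc=0 shift=7 [end]
Varint 3: bytes[4:5] = 00 -> value 0 (1 byte(s))
  byte[5]=0x28 cont=0 payload=0x28=40: acc |= 40<<0 -> acc=40 shift=7 [end]
Varint 4: bytes[5:6] = 28 -> value 40 (1 byte(s))
  byte[6]=0xAA cont=1 payload=0x2A=42: acc |= 42<<0 -> acc=42 shift=7
  byte[7]=0xD0 cont=1 payload=0x50=80: acc |= 80<<7 -> acc=10282 shift=14
  byte[8]=0x72 cont=0 payload=0x72=114: acc |= 114<<14 -> acc=1878058 shift=21 [end]
Varint 5: bytes[6:9] = AA D0 72 -> value 1878058 (3 byte(s))
  byte[9]=0xF8 cont=1 payload=0x78=120: acc |= 120<<0 -> acc=120 shift=7
  byte[10]=0x40 cont=0 payload=0x40=64: acc |= 64<<7 -> acc=8312 shift=14 [end]
Varint 6: bytes[9:11] = F8 40 -> value 8312 (2 byte(s))

Answer: 6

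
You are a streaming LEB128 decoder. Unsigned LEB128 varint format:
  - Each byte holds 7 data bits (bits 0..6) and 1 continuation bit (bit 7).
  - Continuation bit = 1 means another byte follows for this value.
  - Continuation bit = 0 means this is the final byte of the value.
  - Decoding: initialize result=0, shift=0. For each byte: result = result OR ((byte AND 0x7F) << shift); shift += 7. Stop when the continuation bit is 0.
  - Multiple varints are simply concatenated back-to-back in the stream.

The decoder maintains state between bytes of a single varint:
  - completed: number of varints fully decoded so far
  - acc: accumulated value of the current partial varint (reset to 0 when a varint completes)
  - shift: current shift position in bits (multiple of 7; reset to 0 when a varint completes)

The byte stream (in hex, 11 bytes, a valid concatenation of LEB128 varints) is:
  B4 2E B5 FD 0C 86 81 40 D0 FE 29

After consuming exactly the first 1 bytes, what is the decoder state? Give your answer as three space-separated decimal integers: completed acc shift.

Answer: 0 52 7

Derivation:
byte[0]=0xB4 cont=1 payload=0x34: acc |= 52<<0 -> completed=0 acc=52 shift=7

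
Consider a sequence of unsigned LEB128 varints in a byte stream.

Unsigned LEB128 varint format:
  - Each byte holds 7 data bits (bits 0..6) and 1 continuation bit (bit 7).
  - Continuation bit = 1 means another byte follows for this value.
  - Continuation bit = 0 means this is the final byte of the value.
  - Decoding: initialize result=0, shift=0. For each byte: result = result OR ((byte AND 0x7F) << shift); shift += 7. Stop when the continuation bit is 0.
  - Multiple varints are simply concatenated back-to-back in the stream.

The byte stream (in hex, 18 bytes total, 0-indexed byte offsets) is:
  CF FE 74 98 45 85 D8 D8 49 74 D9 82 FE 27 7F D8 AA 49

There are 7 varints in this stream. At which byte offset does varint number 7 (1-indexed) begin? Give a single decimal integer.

Answer: 15

Derivation:
  byte[0]=0xCF cont=1 payload=0x4F=79: acc |= 79<<0 -> acc=79 shift=7
  byte[1]=0xFE cont=1 payload=0x7E=126: acc |= 126<<7 -> acc=16207 shift=14
  byte[2]=0x74 cont=0 payload=0x74=116: acc |= 116<<14 -> acc=1916751 shift=21 [end]
Varint 1: bytes[0:3] = CF FE 74 -> value 1916751 (3 byte(s))
  byte[3]=0x98 cont=1 payload=0x18=24: acc |= 24<<0 -> acc=24 shift=7
  byte[4]=0x45 cont=0 payload=0x45=69: acc |= 69<<7 -> acc=8856 shift=14 [end]
Varint 2: bytes[3:5] = 98 45 -> value 8856 (2 byte(s))
  byte[5]=0x85 cont=1 payload=0x05=5: acc |= 5<<0 -> acc=5 shift=7
  byte[6]=0xD8 cont=1 payload=0x58=88: acc |= 88<<7 -> acc=11269 shift=14
  byte[7]=0xD8 cont=1 payload=0x58=88: acc |= 88<<14 -> acc=1453061 shift=21
  byte[8]=0x49 cont=0 payload=0x49=73: acc |= 73<<21 -> acc=154545157 shift=28 [end]
Varint 3: bytes[5:9] = 85 D8 D8 49 -> value 154545157 (4 byte(s))
  byte[9]=0x74 cont=0 payload=0x74=116: acc |= 116<<0 -> acc=116 shift=7 [end]
Varint 4: bytes[9:10] = 74 -> value 116 (1 byte(s))
  byte[10]=0xD9 cont=1 payload=0x59=89: acc |= 89<<0 -> acc=89 shift=7
  byte[11]=0x82 cont=1 payload=0x02=2: acc |= 2<<7 -> acc=345 shift=14
  byte[12]=0xFE cont=1 payload=0x7E=126: acc |= 126<<14 -> acc=2064729 shift=21
  byte[13]=0x27 cont=0 payload=0x27=39: acc |= 39<<21 -> acc=83853657 shift=28 [end]
Varint 5: bytes[10:14] = D9 82 FE 27 -> value 83853657 (4 byte(s))
  byte[14]=0x7F cont=0 payload=0x7F=127: acc |= 127<<0 -> acc=127 shift=7 [end]
Varint 6: bytes[14:15] = 7F -> value 127 (1 byte(s))
  byte[15]=0xD8 cont=1 payload=0x58=88: acc |= 88<<0 -> acc=88 shift=7
  byte[16]=0xAA cont=1 payload=0x2A=42: acc |= 42<<7 -> acc=5464 shift=14
  byte[17]=0x49 cont=0 payload=0x49=73: acc |= 73<<14 -> acc=1201496 shift=21 [end]
Varint 7: bytes[15:18] = D8 AA 49 -> value 1201496 (3 byte(s))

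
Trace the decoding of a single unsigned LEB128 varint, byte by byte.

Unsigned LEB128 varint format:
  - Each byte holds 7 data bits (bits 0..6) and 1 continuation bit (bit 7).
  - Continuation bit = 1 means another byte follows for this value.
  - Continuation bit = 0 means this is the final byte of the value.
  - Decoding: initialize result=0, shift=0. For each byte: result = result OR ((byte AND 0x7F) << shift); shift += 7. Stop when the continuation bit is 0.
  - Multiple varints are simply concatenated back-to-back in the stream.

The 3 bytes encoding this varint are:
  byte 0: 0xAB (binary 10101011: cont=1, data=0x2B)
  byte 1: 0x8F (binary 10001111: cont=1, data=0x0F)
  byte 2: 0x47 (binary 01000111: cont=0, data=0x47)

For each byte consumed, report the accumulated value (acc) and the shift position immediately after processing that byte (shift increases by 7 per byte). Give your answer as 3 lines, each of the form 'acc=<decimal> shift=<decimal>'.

Answer: acc=43 shift=7
acc=1963 shift=14
acc=1165227 shift=21

Derivation:
byte 0=0xAB: payload=0x2B=43, contrib = 43<<0 = 43; acc -> 43, shift -> 7
byte 1=0x8F: payload=0x0F=15, contrib = 15<<7 = 1920; acc -> 1963, shift -> 14
byte 2=0x47: payload=0x47=71, contrib = 71<<14 = 1163264; acc -> 1165227, shift -> 21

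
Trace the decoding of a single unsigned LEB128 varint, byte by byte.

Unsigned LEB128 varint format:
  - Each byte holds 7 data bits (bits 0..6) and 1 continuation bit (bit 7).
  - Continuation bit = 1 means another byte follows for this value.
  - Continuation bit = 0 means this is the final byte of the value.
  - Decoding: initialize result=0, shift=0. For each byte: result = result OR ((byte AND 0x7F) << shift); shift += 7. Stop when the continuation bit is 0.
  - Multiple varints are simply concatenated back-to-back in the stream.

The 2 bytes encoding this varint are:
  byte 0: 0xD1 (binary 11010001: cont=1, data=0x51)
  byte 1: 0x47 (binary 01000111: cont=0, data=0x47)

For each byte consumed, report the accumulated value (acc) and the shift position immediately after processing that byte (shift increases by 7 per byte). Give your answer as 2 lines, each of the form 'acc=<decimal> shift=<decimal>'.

Answer: acc=81 shift=7
acc=9169 shift=14

Derivation:
byte 0=0xD1: payload=0x51=81, contrib = 81<<0 = 81; acc -> 81, shift -> 7
byte 1=0x47: payload=0x47=71, contrib = 71<<7 = 9088; acc -> 9169, shift -> 14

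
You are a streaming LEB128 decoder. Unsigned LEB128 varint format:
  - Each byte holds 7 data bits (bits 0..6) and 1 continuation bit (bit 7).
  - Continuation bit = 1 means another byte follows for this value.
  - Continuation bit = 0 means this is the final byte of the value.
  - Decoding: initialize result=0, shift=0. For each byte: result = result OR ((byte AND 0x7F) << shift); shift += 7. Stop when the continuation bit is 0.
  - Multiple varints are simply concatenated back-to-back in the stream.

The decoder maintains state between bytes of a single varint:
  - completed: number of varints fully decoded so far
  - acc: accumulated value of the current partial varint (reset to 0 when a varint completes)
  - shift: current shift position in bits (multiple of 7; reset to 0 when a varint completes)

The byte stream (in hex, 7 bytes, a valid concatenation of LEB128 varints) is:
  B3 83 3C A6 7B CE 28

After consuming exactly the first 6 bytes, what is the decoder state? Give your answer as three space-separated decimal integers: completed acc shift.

Answer: 2 78 7

Derivation:
byte[0]=0xB3 cont=1 payload=0x33: acc |= 51<<0 -> completed=0 acc=51 shift=7
byte[1]=0x83 cont=1 payload=0x03: acc |= 3<<7 -> completed=0 acc=435 shift=14
byte[2]=0x3C cont=0 payload=0x3C: varint #1 complete (value=983475); reset -> completed=1 acc=0 shift=0
byte[3]=0xA6 cont=1 payload=0x26: acc |= 38<<0 -> completed=1 acc=38 shift=7
byte[4]=0x7B cont=0 payload=0x7B: varint #2 complete (value=15782); reset -> completed=2 acc=0 shift=0
byte[5]=0xCE cont=1 payload=0x4E: acc |= 78<<0 -> completed=2 acc=78 shift=7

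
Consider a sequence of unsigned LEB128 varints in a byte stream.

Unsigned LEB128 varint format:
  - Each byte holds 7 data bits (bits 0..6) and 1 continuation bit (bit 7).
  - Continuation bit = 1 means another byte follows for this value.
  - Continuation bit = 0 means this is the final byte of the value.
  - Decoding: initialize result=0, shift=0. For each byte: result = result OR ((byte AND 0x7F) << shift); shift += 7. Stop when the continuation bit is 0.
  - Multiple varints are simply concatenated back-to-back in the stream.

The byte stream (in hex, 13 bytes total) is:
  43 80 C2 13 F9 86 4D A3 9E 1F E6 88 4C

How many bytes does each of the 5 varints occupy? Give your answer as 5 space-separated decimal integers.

  byte[0]=0x43 cont=0 payload=0x43=67: acc |= 67<<0 -> acc=67 shift=7 [end]
Varint 1: bytes[0:1] = 43 -> value 67 (1 byte(s))
  byte[1]=0x80 cont=1 payload=0x00=0: acc |= 0<<0 -> acc=0 shift=7
  byte[2]=0xC2 cont=1 payload=0x42=66: acc |= 66<<7 -> acc=8448 shift=14
  byte[3]=0x13 cont=0 payload=0x13=19: acc |= 19<<14 -> acc=319744 shift=21 [end]
Varint 2: bytes[1:4] = 80 C2 13 -> value 319744 (3 byte(s))
  byte[4]=0xF9 cont=1 payload=0x79=121: acc |= 121<<0 -> acc=121 shift=7
  byte[5]=0x86 cont=1 payload=0x06=6: acc |= 6<<7 -> acc=889 shift=14
  byte[6]=0x4D cont=0 payload=0x4D=77: acc |= 77<<14 -> acc=1262457 shift=21 [end]
Varint 3: bytes[4:7] = F9 86 4D -> value 1262457 (3 byte(s))
  byte[7]=0xA3 cont=1 payload=0x23=35: acc |= 35<<0 -> acc=35 shift=7
  byte[8]=0x9E cont=1 payload=0x1E=30: acc |= 30<<7 -> acc=3875 shift=14
  byte[9]=0x1F cont=0 payload=0x1F=31: acc |= 31<<14 -> acc=511779 shift=21 [end]
Varint 4: bytes[7:10] = A3 9E 1F -> value 511779 (3 byte(s))
  byte[10]=0xE6 cont=1 payload=0x66=102: acc |= 102<<0 -> acc=102 shift=7
  byte[11]=0x88 cont=1 payload=0x08=8: acc |= 8<<7 -> acc=1126 shift=14
  byte[12]=0x4C cont=0 payload=0x4C=76: acc |= 76<<14 -> acc=1246310 shift=21 [end]
Varint 5: bytes[10:13] = E6 88 4C -> value 1246310 (3 byte(s))

Answer: 1 3 3 3 3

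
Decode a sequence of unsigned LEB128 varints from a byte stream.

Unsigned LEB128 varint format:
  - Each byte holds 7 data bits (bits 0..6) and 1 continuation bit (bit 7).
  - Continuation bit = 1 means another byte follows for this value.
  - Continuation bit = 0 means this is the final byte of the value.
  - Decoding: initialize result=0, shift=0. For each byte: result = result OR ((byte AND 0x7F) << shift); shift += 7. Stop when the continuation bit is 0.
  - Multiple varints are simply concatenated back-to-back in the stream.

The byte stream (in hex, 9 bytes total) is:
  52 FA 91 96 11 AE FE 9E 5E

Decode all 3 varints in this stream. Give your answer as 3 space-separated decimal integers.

Answer: 82 36014330 197639982

Derivation:
  byte[0]=0x52 cont=0 payload=0x52=82: acc |= 82<<0 -> acc=82 shift=7 [end]
Varint 1: bytes[0:1] = 52 -> value 82 (1 byte(s))
  byte[1]=0xFA cont=1 payload=0x7A=122: acc |= 122<<0 -> acc=122 shift=7
  byte[2]=0x91 cont=1 payload=0x11=17: acc |= 17<<7 -> acc=2298 shift=14
  byte[3]=0x96 cont=1 payload=0x16=22: acc |= 22<<14 -> acc=362746 shift=21
  byte[4]=0x11 cont=0 payload=0x11=17: acc |= 17<<21 -> acc=36014330 shift=28 [end]
Varint 2: bytes[1:5] = FA 91 96 11 -> value 36014330 (4 byte(s))
  byte[5]=0xAE cont=1 payload=0x2E=46: acc |= 46<<0 -> acc=46 shift=7
  byte[6]=0xFE cont=1 payload=0x7E=126: acc |= 126<<7 -> acc=16174 shift=14
  byte[7]=0x9E cont=1 payload=0x1E=30: acc |= 30<<14 -> acc=507694 shift=21
  byte[8]=0x5E cont=0 payload=0x5E=94: acc |= 94<<21 -> acc=197639982 shift=28 [end]
Varint 3: bytes[5:9] = AE FE 9E 5E -> value 197639982 (4 byte(s))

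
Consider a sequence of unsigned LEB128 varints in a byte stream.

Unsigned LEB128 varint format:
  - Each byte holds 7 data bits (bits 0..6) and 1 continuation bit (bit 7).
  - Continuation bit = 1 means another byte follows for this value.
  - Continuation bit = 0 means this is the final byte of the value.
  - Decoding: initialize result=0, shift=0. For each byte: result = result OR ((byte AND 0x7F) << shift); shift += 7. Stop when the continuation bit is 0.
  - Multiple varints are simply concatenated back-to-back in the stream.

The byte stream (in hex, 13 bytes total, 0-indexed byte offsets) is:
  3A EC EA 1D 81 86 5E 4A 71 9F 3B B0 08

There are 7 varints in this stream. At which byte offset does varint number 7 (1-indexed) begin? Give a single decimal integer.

  byte[0]=0x3A cont=0 payload=0x3A=58: acc |= 58<<0 -> acc=58 shift=7 [end]
Varint 1: bytes[0:1] = 3A -> value 58 (1 byte(s))
  byte[1]=0xEC cont=1 payload=0x6C=108: acc |= 108<<0 -> acc=108 shift=7
  byte[2]=0xEA cont=1 payload=0x6A=106: acc |= 106<<7 -> acc=13676 shift=14
  byte[3]=0x1D cont=0 payload=0x1D=29: acc |= 29<<14 -> acc=488812 shift=21 [end]
Varint 2: bytes[1:4] = EC EA 1D -> value 488812 (3 byte(s))
  byte[4]=0x81 cont=1 payload=0x01=1: acc |= 1<<0 -> acc=1 shift=7
  byte[5]=0x86 cont=1 payload=0x06=6: acc |= 6<<7 -> acc=769 shift=14
  byte[6]=0x5E cont=0 payload=0x5E=94: acc |= 94<<14 -> acc=1540865 shift=21 [end]
Varint 3: bytes[4:7] = 81 86 5E -> value 1540865 (3 byte(s))
  byte[7]=0x4A cont=0 payload=0x4A=74: acc |= 74<<0 -> acc=74 shift=7 [end]
Varint 4: bytes[7:8] = 4A -> value 74 (1 byte(s))
  byte[8]=0x71 cont=0 payload=0x71=113: acc |= 113<<0 -> acc=113 shift=7 [end]
Varint 5: bytes[8:9] = 71 -> value 113 (1 byte(s))
  byte[9]=0x9F cont=1 payload=0x1F=31: acc |= 31<<0 -> acc=31 shift=7
  byte[10]=0x3B cont=0 payload=0x3B=59: acc |= 59<<7 -> acc=7583 shift=14 [end]
Varint 6: bytes[9:11] = 9F 3B -> value 7583 (2 byte(s))
  byte[11]=0xB0 cont=1 payload=0x30=48: acc |= 48<<0 -> acc=48 shift=7
  byte[12]=0x08 cont=0 payload=0x08=8: acc |= 8<<7 -> acc=1072 shift=14 [end]
Varint 7: bytes[11:13] = B0 08 -> value 1072 (2 byte(s))

Answer: 11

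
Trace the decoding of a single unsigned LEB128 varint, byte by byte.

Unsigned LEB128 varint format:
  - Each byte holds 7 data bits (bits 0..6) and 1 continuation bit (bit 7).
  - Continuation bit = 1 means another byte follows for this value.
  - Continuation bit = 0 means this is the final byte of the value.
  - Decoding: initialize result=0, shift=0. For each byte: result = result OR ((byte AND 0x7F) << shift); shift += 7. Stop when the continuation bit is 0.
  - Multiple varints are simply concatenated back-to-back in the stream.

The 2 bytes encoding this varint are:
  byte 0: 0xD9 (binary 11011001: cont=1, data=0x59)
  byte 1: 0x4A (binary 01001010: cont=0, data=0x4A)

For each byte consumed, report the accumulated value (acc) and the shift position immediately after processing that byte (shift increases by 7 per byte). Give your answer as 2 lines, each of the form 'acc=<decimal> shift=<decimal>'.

Answer: acc=89 shift=7
acc=9561 shift=14

Derivation:
byte 0=0xD9: payload=0x59=89, contrib = 89<<0 = 89; acc -> 89, shift -> 7
byte 1=0x4A: payload=0x4A=74, contrib = 74<<7 = 9472; acc -> 9561, shift -> 14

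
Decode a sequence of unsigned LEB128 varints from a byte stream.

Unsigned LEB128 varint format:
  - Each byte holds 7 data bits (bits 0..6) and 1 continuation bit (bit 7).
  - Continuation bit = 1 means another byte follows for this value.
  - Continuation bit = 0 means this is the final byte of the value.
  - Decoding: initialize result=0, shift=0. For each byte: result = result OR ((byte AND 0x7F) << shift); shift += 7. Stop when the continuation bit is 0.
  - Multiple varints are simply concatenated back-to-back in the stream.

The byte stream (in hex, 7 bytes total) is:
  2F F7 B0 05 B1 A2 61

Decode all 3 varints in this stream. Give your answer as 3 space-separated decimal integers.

Answer: 47 88183 1593649

Derivation:
  byte[0]=0x2F cont=0 payload=0x2F=47: acc |= 47<<0 -> acc=47 shift=7 [end]
Varint 1: bytes[0:1] = 2F -> value 47 (1 byte(s))
  byte[1]=0xF7 cont=1 payload=0x77=119: acc |= 119<<0 -> acc=119 shift=7
  byte[2]=0xB0 cont=1 payload=0x30=48: acc |= 48<<7 -> acc=6263 shift=14
  byte[3]=0x05 cont=0 payload=0x05=5: acc |= 5<<14 -> acc=88183 shift=21 [end]
Varint 2: bytes[1:4] = F7 B0 05 -> value 88183 (3 byte(s))
  byte[4]=0xB1 cont=1 payload=0x31=49: acc |= 49<<0 -> acc=49 shift=7
  byte[5]=0xA2 cont=1 payload=0x22=34: acc |= 34<<7 -> acc=4401 shift=14
  byte[6]=0x61 cont=0 payload=0x61=97: acc |= 97<<14 -> acc=1593649 shift=21 [end]
Varint 3: bytes[4:7] = B1 A2 61 -> value 1593649 (3 byte(s))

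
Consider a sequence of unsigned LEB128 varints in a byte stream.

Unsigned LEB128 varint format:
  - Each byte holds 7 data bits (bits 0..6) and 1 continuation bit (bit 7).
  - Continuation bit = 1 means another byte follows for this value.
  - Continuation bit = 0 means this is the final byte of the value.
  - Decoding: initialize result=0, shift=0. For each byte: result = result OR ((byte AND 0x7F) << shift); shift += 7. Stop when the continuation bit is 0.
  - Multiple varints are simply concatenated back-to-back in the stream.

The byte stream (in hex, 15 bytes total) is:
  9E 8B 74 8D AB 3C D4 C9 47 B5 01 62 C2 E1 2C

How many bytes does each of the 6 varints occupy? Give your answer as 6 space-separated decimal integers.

  byte[0]=0x9E cont=1 payload=0x1E=30: acc |= 30<<0 -> acc=30 shift=7
  byte[1]=0x8B cont=1 payload=0x0B=11: acc |= 11<<7 -> acc=1438 shift=14
  byte[2]=0x74 cont=0 payload=0x74=116: acc |= 116<<14 -> acc=1901982 shift=21 [end]
Varint 1: bytes[0:3] = 9E 8B 74 -> value 1901982 (3 byte(s))
  byte[3]=0x8D cont=1 payload=0x0D=13: acc |= 13<<0 -> acc=13 shift=7
  byte[4]=0xAB cont=1 payload=0x2B=43: acc |= 43<<7 -> acc=5517 shift=14
  byte[5]=0x3C cont=0 payload=0x3C=60: acc |= 60<<14 -> acc=988557 shift=21 [end]
Varint 2: bytes[3:6] = 8D AB 3C -> value 988557 (3 byte(s))
  byte[6]=0xD4 cont=1 payload=0x54=84: acc |= 84<<0 -> acc=84 shift=7
  byte[7]=0xC9 cont=1 payload=0x49=73: acc |= 73<<7 -> acc=9428 shift=14
  byte[8]=0x47 cont=0 payload=0x47=71: acc |= 71<<14 -> acc=1172692 shift=21 [end]
Varint 3: bytes[6:9] = D4 C9 47 -> value 1172692 (3 byte(s))
  byte[9]=0xB5 cont=1 payload=0x35=53: acc |= 53<<0 -> acc=53 shift=7
  byte[10]=0x01 cont=0 payload=0x01=1: acc |= 1<<7 -> acc=181 shift=14 [end]
Varint 4: bytes[9:11] = B5 01 -> value 181 (2 byte(s))
  byte[11]=0x62 cont=0 payload=0x62=98: acc |= 98<<0 -> acc=98 shift=7 [end]
Varint 5: bytes[11:12] = 62 -> value 98 (1 byte(s))
  byte[12]=0xC2 cont=1 payload=0x42=66: acc |= 66<<0 -> acc=66 shift=7
  byte[13]=0xE1 cont=1 payload=0x61=97: acc |= 97<<7 -> acc=12482 shift=14
  byte[14]=0x2C cont=0 payload=0x2C=44: acc |= 44<<14 -> acc=733378 shift=21 [end]
Varint 6: bytes[12:15] = C2 E1 2C -> value 733378 (3 byte(s))

Answer: 3 3 3 2 1 3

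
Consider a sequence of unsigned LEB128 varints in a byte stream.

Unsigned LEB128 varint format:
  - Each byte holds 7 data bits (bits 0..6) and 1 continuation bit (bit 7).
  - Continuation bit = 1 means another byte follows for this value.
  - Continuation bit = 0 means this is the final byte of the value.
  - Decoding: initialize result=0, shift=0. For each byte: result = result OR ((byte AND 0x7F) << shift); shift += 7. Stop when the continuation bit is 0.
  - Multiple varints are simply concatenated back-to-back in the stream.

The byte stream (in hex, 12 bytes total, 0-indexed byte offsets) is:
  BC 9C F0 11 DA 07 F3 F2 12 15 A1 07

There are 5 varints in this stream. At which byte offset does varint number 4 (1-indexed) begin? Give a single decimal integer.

  byte[0]=0xBC cont=1 payload=0x3C=60: acc |= 60<<0 -> acc=60 shift=7
  byte[1]=0x9C cont=1 payload=0x1C=28: acc |= 28<<7 -> acc=3644 shift=14
  byte[2]=0xF0 cont=1 payload=0x70=112: acc |= 112<<14 -> acc=1838652 shift=21
  byte[3]=0x11 cont=0 payload=0x11=17: acc |= 17<<21 -> acc=37490236 shift=28 [end]
Varint 1: bytes[0:4] = BC 9C F0 11 -> value 37490236 (4 byte(s))
  byte[4]=0xDA cont=1 payload=0x5A=90: acc |= 90<<0 -> acc=90 shift=7
  byte[5]=0x07 cont=0 payload=0x07=7: acc |= 7<<7 -> acc=986 shift=14 [end]
Varint 2: bytes[4:6] = DA 07 -> value 986 (2 byte(s))
  byte[6]=0xF3 cont=1 payload=0x73=115: acc |= 115<<0 -> acc=115 shift=7
  byte[7]=0xF2 cont=1 payload=0x72=114: acc |= 114<<7 -> acc=14707 shift=14
  byte[8]=0x12 cont=0 payload=0x12=18: acc |= 18<<14 -> acc=309619 shift=21 [end]
Varint 3: bytes[6:9] = F3 F2 12 -> value 309619 (3 byte(s))
  byte[9]=0x15 cont=0 payload=0x15=21: acc |= 21<<0 -> acc=21 shift=7 [end]
Varint 4: bytes[9:10] = 15 -> value 21 (1 byte(s))
  byte[10]=0xA1 cont=1 payload=0x21=33: acc |= 33<<0 -> acc=33 shift=7
  byte[11]=0x07 cont=0 payload=0x07=7: acc |= 7<<7 -> acc=929 shift=14 [end]
Varint 5: bytes[10:12] = A1 07 -> value 929 (2 byte(s))

Answer: 9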